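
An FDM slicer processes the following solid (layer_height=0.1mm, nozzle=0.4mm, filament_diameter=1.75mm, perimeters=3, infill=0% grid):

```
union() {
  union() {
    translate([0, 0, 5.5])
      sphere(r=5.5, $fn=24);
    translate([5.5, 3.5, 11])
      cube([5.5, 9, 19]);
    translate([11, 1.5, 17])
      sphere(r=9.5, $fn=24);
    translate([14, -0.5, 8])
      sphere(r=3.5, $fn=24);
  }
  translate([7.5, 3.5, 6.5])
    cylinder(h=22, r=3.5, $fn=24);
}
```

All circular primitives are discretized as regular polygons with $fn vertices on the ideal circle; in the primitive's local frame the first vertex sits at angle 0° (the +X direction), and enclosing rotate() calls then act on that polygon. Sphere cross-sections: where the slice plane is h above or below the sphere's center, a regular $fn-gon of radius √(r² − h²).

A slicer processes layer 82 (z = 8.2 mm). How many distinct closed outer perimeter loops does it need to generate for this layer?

2

At z = 8.2 mm: the r=5.5 sphere slices to a regular 24-gon of circumradius 4.792 (√(r²−h²) with h=2.7 from center); the cube at (5.5, 3.5) is absent (z outside [11, 30]); the r=9.5 sphere at (11, 1.5) contributes a regular 24-gon of circumradius √(9.5²−8.8²) = 3.579; the r=3.5 sphere at (14, -0.5) slices to a regular 24-gon of circumradius 3.494 (√(r²−h²) with h=0.2 from center); Combining (union): the regions partially overlap (shared area 14.65 mm²), so overlapping operands fuse into one piece — 2 connected regions; the r=3.5 cylinder at (7.5, 3.5) contributes a regular 24-gon of circumradius 3.5; Combining (union): the regions partially overlap (shared area 12.17 mm²), so overlapping operands fuse into one piece — 2 connected regions. The result has 2 disconnected regions.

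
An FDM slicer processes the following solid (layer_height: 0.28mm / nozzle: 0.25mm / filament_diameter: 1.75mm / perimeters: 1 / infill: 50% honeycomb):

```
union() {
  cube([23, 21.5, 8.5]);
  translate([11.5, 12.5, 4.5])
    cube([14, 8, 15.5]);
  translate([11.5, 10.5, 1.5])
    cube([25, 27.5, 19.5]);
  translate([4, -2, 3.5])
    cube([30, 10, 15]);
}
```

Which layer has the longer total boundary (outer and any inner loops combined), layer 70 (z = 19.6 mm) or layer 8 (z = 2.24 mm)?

layer 8 (z = 2.24 mm)

Layer 70 (z = 19.6): the cube does not reach this height (z outside [0, 8.5]); the 14×8 cube at (11.5, 12.5) contributes its full rectangle (perimeter 44.00 mm); the cube at (11.5, 10.5) (footprint 25×27.5) is included at this height (perimeter 105.00 mm); the cube at (4, -2) is absent (z outside [3.5, 18.5]); Taking the union: the 14×8 cube at (11.5, 12.5) lies entirely inside the 25×27.5 cube at (11.5, 10.5), so the union is just the 25×27.5 cube at (11.5, 10.5) — boundary = 105.00 mm. So its perimeter = 105.00 mm. Layer 8 (z = 2.24): the cube is present — its section is the full 23×21.5 rectangle (perimeter 89.00 mm); the cube at (11.5, 12.5) is not intersected at this z (z outside [4.5, 20]); the cube at (11.5, 10.5) is present — its section is the full 25×27.5 rectangle (perimeter 105.00 mm); the cube at (4, -2) is absent (z outside [3.5, 18.5]); Taking the union: the regions partially overlap (shared area 126.50 mm²), so the edge portions inside another operand are dropped and the merged outline is re-measured after clipping — boundary = 149.00 mm. So its perimeter = 149.00 mm. Layer 8 is larger (149.00 vs 105.00 mm).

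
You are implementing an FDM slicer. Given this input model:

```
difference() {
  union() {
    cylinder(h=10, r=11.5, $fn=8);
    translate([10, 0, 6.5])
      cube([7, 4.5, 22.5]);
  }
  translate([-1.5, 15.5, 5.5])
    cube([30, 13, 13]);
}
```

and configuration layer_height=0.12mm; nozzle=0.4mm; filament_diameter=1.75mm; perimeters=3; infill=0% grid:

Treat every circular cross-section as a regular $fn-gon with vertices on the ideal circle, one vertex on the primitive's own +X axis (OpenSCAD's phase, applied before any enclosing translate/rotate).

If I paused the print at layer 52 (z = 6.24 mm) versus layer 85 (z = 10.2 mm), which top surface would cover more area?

Layer 52 (z = 6.24): the r=11.5 cylinder contributes a regular 8-gon of circumradius 11.5 (area = (8/2)·11.500²·sin(360°/8) = 374.06 mm²); the cube at (10, 0) is absent (z outside [6.5, 29]); Taking the union: only the r=11.5 cylinder is present, so the union is just that shape — area = 374.06 mm²; the 30×13 cube at (-1.5, 15.5) contributes its full rectangle (area 390.00 mm²); Taking the first minus the rest: starting from the result so far (374.06 mm²), the 30×13 cube at (-1.5, 15.5) misses the remaining region (no effect) — area = 374.06 mm². So its area = 374.06 mm². Layer 85 (z = 10.2): the cylinder is absent (z outside [0, 10]); the cube at (10, 0) is present — its section is the full 7×4.5 rectangle (area 31.50 mm²); Merging all regions: only the 7×4.5 cube at (10, 0) is present, so the union is just that shape — area = 31.50 mm²; the 30×13 cube at (-1.5, 15.5) contributes its full rectangle (area 390.00 mm²); After the difference (first − rest): starting from that combined region (31.50 mm²), the 30×13 cube at (-1.5, 15.5) misses the remaining region (no effect) — area = 31.50 mm². So its area = 31.50 mm². Layer 52 is larger (374.06 vs 31.50 mm²).

layer 52 (z = 6.24 mm)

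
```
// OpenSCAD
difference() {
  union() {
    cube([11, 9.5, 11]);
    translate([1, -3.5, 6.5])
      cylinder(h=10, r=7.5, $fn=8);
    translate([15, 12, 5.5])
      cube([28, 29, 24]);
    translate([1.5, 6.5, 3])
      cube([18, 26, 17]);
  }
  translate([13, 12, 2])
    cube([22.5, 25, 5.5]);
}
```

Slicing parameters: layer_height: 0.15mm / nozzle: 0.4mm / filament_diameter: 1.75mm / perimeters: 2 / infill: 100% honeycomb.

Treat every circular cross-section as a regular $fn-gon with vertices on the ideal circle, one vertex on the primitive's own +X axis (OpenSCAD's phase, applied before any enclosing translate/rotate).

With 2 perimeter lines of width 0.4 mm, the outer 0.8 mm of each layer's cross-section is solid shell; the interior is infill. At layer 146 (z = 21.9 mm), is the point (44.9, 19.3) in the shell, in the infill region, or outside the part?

At z = 21.9 mm: the cube is not intersected at this z (z outside [0, 11]); the cylinder at (1, -3.5) is not intersected at this z (z outside [6.5, 16.5]); the cube at (15, 12) (footprint 28×29) is included at this height; the cube at (1.5, 6.5) is not intersected at this z (z outside [3, 20]); Combining (union): only the 28×29 cube at (15, 12) is present, so the union is just that shape — 1 connected region; the cube at (13, 12) does not reach this height (z outside [2, 7.5]); Taking the first minus the rest: none of the subtracted shapes is present at this height, so the result so far is unchanged — 1 connected region. Overall, the cross-section is a single solid region. The nearest boundary edge runs (43.00, 12.00)→(43.00, 41.00); distance from the point to it = 1.90 mm. The point is not inside any of the regions above, so it lies outside the cross-section (1.90 mm from the nearest boundary).

outside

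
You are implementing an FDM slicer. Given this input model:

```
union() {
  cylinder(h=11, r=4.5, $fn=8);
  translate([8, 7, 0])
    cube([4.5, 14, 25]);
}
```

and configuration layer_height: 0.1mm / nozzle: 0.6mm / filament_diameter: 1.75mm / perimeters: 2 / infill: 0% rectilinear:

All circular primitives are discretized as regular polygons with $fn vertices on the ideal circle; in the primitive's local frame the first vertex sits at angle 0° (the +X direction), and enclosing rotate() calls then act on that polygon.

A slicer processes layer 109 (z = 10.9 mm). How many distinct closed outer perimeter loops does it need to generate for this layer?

2

At z = 10.9 mm: the cylinder: section is a regular 8-gon, circumradius r=4.5; the cube at (8, 7) (footprint 4.5×14) is included at this height; Combining (union): the 2 present regions are separate (no shared area or edge), so areas and boundary lengths simply add and each stays a separate island — 2 connected regions. The result has 2 disconnected regions.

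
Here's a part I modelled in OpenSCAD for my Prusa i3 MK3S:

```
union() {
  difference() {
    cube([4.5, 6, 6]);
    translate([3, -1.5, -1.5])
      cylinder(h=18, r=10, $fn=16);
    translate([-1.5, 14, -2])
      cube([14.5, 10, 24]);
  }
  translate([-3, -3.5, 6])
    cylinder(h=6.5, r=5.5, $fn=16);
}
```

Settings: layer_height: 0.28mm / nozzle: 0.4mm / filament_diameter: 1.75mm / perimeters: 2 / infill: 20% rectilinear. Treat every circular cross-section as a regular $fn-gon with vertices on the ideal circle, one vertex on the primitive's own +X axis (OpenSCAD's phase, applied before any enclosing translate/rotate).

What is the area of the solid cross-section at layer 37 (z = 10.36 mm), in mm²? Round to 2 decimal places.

92.61 mm²

At z = 10.36 mm: the cube is absent (z outside [0, 6]); the r=10 cylinder at (3, -1.5) contributes a regular 16-gon of circumradius 10 (area = (16/2)·10.000²·sin(360°/16) = 306.15 mm²); the cube at (-1.5, 14) is present — its section is the full 14.5×10 rectangle (area 145.00 mm²); After the difference (first − rest): the first operand is absent here, so nothing remains; the r=5.5 cylinder at (-3, -3.5) contributes a regular 16-gon of circumradius 5.5 (area = (16/2)·5.500²·sin(360°/16) = 92.61 mm²); Combining (union): only the r=5.5 cylinder at (-3, -3.5) is present, so the union is just that shape — area = 92.61 mm². Overall, the cross-section is a single solid region. Net area = 92.61 mm².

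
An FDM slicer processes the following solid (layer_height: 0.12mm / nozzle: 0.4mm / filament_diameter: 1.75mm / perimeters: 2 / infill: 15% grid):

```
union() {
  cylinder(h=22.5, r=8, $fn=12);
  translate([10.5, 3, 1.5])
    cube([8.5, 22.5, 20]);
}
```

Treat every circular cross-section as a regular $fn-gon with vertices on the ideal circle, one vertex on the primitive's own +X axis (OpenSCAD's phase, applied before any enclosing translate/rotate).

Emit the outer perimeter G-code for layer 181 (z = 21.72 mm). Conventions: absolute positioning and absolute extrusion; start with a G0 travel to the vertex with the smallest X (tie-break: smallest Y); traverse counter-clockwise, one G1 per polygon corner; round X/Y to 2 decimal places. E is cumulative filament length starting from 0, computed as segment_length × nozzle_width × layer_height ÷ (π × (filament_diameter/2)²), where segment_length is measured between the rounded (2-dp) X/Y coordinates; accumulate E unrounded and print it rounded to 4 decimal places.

At z = 21.72 mm: the r=8 cylinder contributes a regular 12-gon of circumradius 8; the cube at (10.5, 3) is absent (z outside [1.5, 21.5]); Combining (union): only the r=8 cylinder is present, so the union is just that shape — 1 connected region. The outline is a single polygon with 12 vertices. Extrusion per mm of travel: 0.4 × 0.12 / (π × 0.875²) = 0.019956. Accumulating E over each segment gives final E = 0.9918.

G0 X-8.00 Y0.00 Z21.72
G1 X-6.93 Y-4.00 E0.0826
G1 X-4.00 Y-6.93 E0.1653
G1 X0.00 Y-8.00 E0.2480
G1 X4.00 Y-6.93 E0.3306
G1 X6.93 Y-4.00 E0.4133
G1 X8.00 Y0.00 E0.4959
G1 X6.93 Y4.00 E0.5785
G1 X4.00 Y6.93 E0.6612
G1 X0.00 Y8.00 E0.7439
G1 X-4.00 Y6.93 E0.8265
G1 X-6.93 Y4.00 E0.9092
G1 X-8.00 Y0.00 E0.9918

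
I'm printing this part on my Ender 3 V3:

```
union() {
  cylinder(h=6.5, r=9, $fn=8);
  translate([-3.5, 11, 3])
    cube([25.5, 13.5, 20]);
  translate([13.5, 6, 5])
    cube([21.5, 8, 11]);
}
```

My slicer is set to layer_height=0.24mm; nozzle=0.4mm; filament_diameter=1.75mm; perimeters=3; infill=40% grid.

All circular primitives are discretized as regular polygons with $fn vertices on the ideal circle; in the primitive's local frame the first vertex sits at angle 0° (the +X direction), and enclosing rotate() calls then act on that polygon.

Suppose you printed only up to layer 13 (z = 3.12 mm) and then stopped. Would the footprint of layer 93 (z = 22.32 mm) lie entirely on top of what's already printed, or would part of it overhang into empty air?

Compare the two slices. At z = 3.12: the r=9 cylinder gives a regular 8-gon of circumradius 9 (constant along its height) (area = (8/2)·9.000²·sin(360°/8) = 229.10 mm²); the cube at (-3.5, 11) is present — its section is the full 25.5×13.5 rectangle (area 344.25 mm²); the cube at (13.5, 6) is absent (z outside [5, 16]); Taking the union: the 2 present regions are separate (no shared area or edge), so areas and boundary lengths simply add and each stays a separate island — area = 573.35 mm². At z = 22.32: the cylinder is absent (z outside [0, 6.5]); the 25.5×13.5 cube at (-3.5, 11) contributes its full rectangle (area 344.25 mm²); the cube at (13.5, 6) does not reach this height (z outside [5, 16]); Combining (union): only the 25.5×13.5 cube at (-3.5, 11) is present, so the union is just that shape — area = 344.25 mm². Checking containment: the cross-section at z = 22.32 is a subset of the cross-section at z = 3.12.

entirely on top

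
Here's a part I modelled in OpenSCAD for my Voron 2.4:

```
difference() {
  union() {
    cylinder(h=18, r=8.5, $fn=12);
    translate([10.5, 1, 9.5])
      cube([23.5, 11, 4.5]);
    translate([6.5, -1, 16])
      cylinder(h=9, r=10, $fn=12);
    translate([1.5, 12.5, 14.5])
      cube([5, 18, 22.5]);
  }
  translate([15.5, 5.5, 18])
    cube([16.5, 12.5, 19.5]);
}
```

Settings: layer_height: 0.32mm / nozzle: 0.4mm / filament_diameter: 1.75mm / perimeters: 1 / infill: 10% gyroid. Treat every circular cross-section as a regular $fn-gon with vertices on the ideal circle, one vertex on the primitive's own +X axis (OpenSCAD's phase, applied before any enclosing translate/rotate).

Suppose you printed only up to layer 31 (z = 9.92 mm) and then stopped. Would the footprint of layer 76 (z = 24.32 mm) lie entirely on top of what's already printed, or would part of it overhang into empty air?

Compare the two slices. At z = 9.92: the r=8.5 cylinder gives a regular 12-gon of circumradius 8.5 (constant along its height) (area = (12/2)·8.500²·sin(360°/12) = 216.75 mm²); the cube at (10.5, 1) is present — its section is the full 23.5×11 rectangle (area 258.50 mm²); the cylinder at (6.5, -1) is absent (z outside [16, 25]); the cube at (1.5, 12.5) is not intersected at this z (z outside [14.5, 37]); Merging all regions: the 2 present regions are separate (no shared area or edge), so areas and boundary lengths simply add and each stays a separate island — area = 475.25 mm²; the cube at (15.5, 5.5) is absent (z outside [18, 37.5]); After the difference (first − rest): none of the subtracted shapes is present at this height, so that combined region is unchanged — area = 475.25 mm². At z = 24.32: the cylinder is not intersected at this z (z outside [0, 18]); the cube at (10.5, 1) is absent (z outside [9.5, 14]); the cylinder at (6.5, -1): section is a regular 12-gon, circumradius r=10 (area = (12/2)·10.000²·sin(360°/12) = 300.00 mm²); the cube at (1.5, 12.5) is present — its section is the full 5×18 rectangle (area 90.00 mm²); Taking the union: the 2 present regions are separate (no shared area or edge), so areas and boundary lengths simply add and each stays a separate island — area = 390.00 mm²; the cube at (15.5, 5.5) is present — its section is the full 16.5×12.5 rectangle (area 206.25 mm²); After the difference (first − rest): starting from the result so far (390.00 mm²), the 16.5×12.5 cube at (15.5, 5.5) misses the remaining region (no effect) — area = 390.00 mm². Checking containment: at z = 24.32 the cross-section extends beyond the z = 9.92 cross-section by about 225.29 mm².

part overhangs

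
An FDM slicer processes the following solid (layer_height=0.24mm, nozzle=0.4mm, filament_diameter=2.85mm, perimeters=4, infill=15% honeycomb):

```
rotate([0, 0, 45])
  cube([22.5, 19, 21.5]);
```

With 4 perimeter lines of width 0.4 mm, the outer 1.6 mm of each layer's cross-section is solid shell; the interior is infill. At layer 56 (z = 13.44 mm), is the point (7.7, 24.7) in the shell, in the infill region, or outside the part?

outside

At z = 13.44 mm: the 22.5×19 cube contributes its full rectangle; (whole slice rotated 45° about Z — lengths, areas and connectivity unchanged). Overall, the cross-section is a single solid region. Undo the 45° rotation: the query point maps to (22.910, 12.021) in the un-rotated model frame. The nearest boundary edge runs (22.50, 0.00)→(22.50, 19.00); distance from the point to it = 0.41 mm. The point is not inside any of the regions above, so it lies outside the cross-section (0.41 mm from the nearest boundary).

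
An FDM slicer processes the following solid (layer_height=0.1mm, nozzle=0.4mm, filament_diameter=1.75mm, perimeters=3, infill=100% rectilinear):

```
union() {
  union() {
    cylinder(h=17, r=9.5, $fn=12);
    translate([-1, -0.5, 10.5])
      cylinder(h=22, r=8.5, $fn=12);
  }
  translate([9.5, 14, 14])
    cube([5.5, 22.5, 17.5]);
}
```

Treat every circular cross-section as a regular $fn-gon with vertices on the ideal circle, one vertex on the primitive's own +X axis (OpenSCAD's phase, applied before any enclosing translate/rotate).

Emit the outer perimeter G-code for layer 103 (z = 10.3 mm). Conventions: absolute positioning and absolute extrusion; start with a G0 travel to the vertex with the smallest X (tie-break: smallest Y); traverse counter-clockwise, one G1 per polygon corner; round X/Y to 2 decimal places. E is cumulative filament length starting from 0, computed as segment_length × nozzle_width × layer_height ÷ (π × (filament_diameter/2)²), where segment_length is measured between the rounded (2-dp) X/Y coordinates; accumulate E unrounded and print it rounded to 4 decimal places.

G0 X-9.50 Y0.00 Z10.30
G1 X-8.23 Y-4.75 E0.0818
G1 X-4.75 Y-8.23 E0.1636
G1 X0.00 Y-9.50 E0.2454
G1 X4.75 Y-8.23 E0.3271
G1 X8.23 Y-4.75 E0.4090
G1 X9.50 Y0.00 E0.4908
G1 X8.23 Y4.75 E0.5725
G1 X4.75 Y8.23 E0.6544
G1 X0.00 Y9.50 E0.7361
G1 X-4.75 Y8.23 E0.8179
G1 X-8.23 Y4.75 E0.8997
G1 X-9.50 Y0.00 E0.9815

At z = 10.3 mm: the r=9.5 cylinder gives a regular 12-gon of circumradius 9.5 (constant along its height); the cylinder at (-1, -0.5) does not reach this height (z outside [10.5, 32.5]); Combining (union): only the r=9.5 cylinder is present, so the union is just that shape — 1 connected region; the cube at (9.5, 14) does not reach this height (z outside [14, 31.5]); Taking the union: only the result so far is present, so the union is just that shape — 1 connected region. The outline is a single polygon with 12 vertices. Extrusion per mm of travel: 0.4 × 0.1 / (π × 0.875²) = 0.016630. Accumulating E over each segment gives final E = 0.9815.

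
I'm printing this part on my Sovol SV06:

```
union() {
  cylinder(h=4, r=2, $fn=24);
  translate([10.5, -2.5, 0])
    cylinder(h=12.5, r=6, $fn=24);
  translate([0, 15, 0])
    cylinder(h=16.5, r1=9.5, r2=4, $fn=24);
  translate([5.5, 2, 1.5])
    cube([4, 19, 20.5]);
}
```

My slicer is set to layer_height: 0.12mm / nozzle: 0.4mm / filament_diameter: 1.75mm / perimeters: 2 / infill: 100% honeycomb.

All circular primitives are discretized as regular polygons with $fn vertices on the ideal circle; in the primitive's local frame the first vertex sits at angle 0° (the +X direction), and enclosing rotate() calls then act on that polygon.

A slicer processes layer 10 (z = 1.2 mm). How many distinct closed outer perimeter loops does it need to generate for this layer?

3

At z = 1.2 mm: the r=2 cylinder gives a regular 24-gon of circumradius 2 (constant along its height); the r=6 cylinder at (10.5, -2.5) gives a regular 24-gon of circumradius 6 (constant along its height); the cone at (0, 15) (r1=9.5→r2=4) has section circumradius 9.100 here — a regular 24-gon; the cube at (5.5, 2) is absent (z outside [1.5, 22]); Taking the union: the 3 present regions are separate (no shared area or edge), so areas and boundary lengths simply add and each stays a separate island — 3 connected regions. The result has 3 disconnected regions.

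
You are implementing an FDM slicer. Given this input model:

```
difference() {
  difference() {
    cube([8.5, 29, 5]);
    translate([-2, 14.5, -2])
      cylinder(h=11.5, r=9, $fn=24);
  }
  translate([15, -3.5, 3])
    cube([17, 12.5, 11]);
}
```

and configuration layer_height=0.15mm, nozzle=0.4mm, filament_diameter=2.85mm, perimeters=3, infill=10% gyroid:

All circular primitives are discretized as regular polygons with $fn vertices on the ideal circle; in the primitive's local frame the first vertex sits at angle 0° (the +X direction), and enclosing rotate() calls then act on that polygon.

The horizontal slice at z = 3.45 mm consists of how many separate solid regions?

At z = 3.45 mm: the cube is present — its section is the full 8.5×29 rectangle; the r=9 cylinder at (-2, 14.5) contributes a regular 24-gon of circumradius 9; Taking the first minus the rest: starting from the 8.5×29 cube, the r=9 cylinder at (-2, 14.5) partially overlaps it — only the 90.31 mm² overlap (of its 251.57 mm²) is removed, clipping the outline — 1 connected region; the cube at (15, -3.5) is present — its section is the full 17×12.5 rectangle; Subtracting the remaining from the first: starting from the result so far, the 17×12.5 cube at (15, -3.5) misses the remaining region (no effect) — 1 connected region. The result has 1 disconnected region.

1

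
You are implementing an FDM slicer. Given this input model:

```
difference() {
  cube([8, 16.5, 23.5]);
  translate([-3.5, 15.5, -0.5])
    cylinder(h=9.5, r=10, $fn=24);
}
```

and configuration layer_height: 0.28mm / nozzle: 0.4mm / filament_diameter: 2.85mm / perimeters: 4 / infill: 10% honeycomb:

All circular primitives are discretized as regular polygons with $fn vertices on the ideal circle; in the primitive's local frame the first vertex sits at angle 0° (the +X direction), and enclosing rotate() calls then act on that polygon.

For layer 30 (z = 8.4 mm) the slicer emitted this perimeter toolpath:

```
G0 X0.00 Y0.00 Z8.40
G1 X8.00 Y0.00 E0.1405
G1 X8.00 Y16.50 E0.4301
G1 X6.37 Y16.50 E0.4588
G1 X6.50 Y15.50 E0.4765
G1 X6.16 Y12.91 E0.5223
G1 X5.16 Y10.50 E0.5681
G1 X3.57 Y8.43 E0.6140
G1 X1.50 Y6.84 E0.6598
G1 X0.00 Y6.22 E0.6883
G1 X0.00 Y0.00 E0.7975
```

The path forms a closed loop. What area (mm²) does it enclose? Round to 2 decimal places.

Apply the shoelace formula to the sequence of (X, Y) vertices; enclosed area = 82.00 mm².

82.00 mm²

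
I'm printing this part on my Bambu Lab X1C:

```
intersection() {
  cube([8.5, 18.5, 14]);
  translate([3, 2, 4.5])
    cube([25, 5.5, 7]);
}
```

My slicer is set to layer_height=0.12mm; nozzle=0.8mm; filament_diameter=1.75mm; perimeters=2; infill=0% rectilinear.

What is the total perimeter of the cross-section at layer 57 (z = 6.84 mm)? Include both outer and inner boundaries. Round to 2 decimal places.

At z = 6.84 mm: the cube is present — its section is the full 8.5×18.5 rectangle (perimeter 54.00 mm); the 25×5.5 cube at (3, 2) contributes its full rectangle (perimeter 61.00 mm); After intersecting: the 25×5.5 cube at (3, 2) partially overlaps the 8.5×18.5 cube; clipping to the common part keeps 30.25 mm² — boundary = 22.00 mm. Overall, the cross-section is a single solid region. Total boundary length (outer) = 22.00 mm.

22.00 mm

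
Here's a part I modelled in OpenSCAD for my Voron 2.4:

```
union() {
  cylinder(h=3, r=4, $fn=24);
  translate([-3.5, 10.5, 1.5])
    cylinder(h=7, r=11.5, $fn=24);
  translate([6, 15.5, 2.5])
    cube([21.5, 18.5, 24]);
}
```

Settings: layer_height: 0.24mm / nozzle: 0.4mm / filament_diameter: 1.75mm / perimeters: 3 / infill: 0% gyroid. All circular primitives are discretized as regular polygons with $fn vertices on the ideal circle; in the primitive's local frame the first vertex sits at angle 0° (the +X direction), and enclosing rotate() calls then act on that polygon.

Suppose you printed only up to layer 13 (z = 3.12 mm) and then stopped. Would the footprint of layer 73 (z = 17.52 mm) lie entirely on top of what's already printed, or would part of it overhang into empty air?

entirely on top

Compare the two slices. At z = 3.12: the cylinder is not intersected at this z (z outside [0, 3]); the r=11.5 cylinder at (-3.5, 10.5) gives a regular 24-gon of circumradius 11.5 (constant along its height) (area = (24/2)·11.500²·sin(360°/24) = 410.75 mm²); the cube at (6, 15.5) (footprint 21.5×18.5) is included at this height (area 397.75 mm²); Merging all regions: the regions partially overlap — summed areas 808.50 mm² minus the doubly-counted overlap 0.60 mm² gives 807.90 mm² — area = 807.90 mm². At z = 17.52: the cylinder is absent (z outside [0, 3]); the cylinder at (-3.5, 10.5) does not reach this height (z outside [1.5, 8.5]); the 21.5×18.5 cube at (6, 15.5) contributes its full rectangle (area 397.75 mm²); Taking the union: only the 21.5×18.5 cube at (6, 15.5) is present, so the union is just that shape — area = 397.75 mm². Checking containment: the cross-section at z = 17.52 is a subset of the cross-section at z = 3.12.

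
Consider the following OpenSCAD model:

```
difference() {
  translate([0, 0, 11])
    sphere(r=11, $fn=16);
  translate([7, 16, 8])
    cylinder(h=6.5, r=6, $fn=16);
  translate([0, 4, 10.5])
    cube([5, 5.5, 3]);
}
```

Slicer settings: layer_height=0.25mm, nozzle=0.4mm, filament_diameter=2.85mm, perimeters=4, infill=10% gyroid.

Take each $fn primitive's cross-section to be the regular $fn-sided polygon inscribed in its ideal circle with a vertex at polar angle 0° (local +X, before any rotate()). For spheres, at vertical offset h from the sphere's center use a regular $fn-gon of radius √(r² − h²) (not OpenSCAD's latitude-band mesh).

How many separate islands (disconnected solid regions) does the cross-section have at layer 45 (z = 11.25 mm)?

1

At z = 11.25 mm: the sphere: section is a regular 16-gon, circumradius = √(r²−h²) = √(11²−0.25²) = 10.997; the r=6 cylinder at (7, 16) contributes a regular 16-gon of circumradius 6; the cube at (0, 4) is present — its section is the full 5×5.5 rectangle; Subtracting the remaining from the first: starting from the r=11 sphere, the r=6 cylinder at (7, 16) misses the remaining region (no effect); the 5×5.5 cube at (0, 4) lies wholly inside it (removes its full 27.50 mm² and its 21.00 mm outline becomes a hole wall) — 1 connected region with 1 hole. Overall, the cross-section is one region with 1 hole. Island count = 1.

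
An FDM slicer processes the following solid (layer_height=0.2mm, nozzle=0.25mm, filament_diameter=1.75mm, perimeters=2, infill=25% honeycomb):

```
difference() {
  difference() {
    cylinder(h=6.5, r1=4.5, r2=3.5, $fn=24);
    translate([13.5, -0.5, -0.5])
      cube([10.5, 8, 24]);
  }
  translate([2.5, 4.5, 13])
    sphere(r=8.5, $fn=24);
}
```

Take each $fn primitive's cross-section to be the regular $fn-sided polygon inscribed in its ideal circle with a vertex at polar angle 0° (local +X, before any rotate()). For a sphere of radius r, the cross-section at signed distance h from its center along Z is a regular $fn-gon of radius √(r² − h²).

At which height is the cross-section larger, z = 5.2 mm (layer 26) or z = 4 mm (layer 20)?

Layer 26 (z = 5.2): the cone: at t=0.800 of its height the radius interpolates to r₁+(r₂−r₁)t = 3.700, giving a regular 24-gon of that circumradius (area = (24/2)·3.700²·sin(360°/24) = 42.52 mm²); the 10.5×8 cube at (13.5, -0.5) contributes its full rectangle (area 84.00 mm²); Subtracting the remaining from the first: starting from the cone (42.52 mm²), the 10.5×8 cube at (13.5, -0.5) misses the remaining region (no effect) — area = 42.52 mm²; the r=8.5 sphere at (2.5, 4.5) slices to a regular 24-gon of circumradius 3.378 (√(r²−h²) with h=7.8 from center) (area = (24/2)·3.378²·sin(360°/24) = 35.44 mm²); After the difference (first − rest): starting from the result so far (42.52 mm²), the r=8.5 sphere at (2.5, 4.5) partially overlaps it — only the 6.22 mm² overlap (of its 35.44 mm²) is removed, clipping the outline — area = 36.30 mm². So its area = 36.30 mm². Layer 20 (z = 4): the cone: at t=0.615 of its height the radius interpolates to r₁+(r₂−r₁)t = 3.885, giving a regular 24-gon of that circumradius (area = (24/2)·3.885²·sin(360°/24) = 46.87 mm²); the cube at (13.5, -0.5) (footprint 10.5×8) is included at this height (area 84.00 mm²); Taking the first minus the rest: starting from the cone (46.87 mm²), the 10.5×8 cube at (13.5, -0.5) misses the remaining region (no effect) — area = 46.87 mm²; the sphere at (2.5, 4.5) is not intersected at this z (|z−center|=9.000 > r=8.5); Subtracting the remaining from the first: none of the subtracted shapes is present at this height, so the result so far is unchanged — area = 46.87 mm². So its area = 46.87 mm². Layer 20 is larger (46.87 vs 36.30 mm²).

layer 20 (z = 4 mm)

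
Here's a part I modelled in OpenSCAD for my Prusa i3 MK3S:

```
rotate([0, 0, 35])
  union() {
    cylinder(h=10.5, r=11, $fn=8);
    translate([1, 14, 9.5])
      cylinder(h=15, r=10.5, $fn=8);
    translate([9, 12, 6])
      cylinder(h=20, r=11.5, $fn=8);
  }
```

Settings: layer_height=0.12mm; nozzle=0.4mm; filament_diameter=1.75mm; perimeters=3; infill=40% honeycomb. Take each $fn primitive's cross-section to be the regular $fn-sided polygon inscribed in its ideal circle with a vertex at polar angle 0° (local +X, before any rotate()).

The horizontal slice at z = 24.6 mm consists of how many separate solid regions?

At z = 24.6 mm: the cylinder is absent (z outside [0, 10.5]); the cylinder at (1, 14) is absent (z outside [9.5, 24.5]); the r=11.5 cylinder at (9, 12) contributes a regular 8-gon of circumradius 11.5; Taking the union: only the r=11.5 cylinder at (9, 12) is present, so the union is just that shape — 1 connected region; (rotated 35° about Z; rotation is an isometry so areas/perimeters/island counts are preserved). The result has 1 disconnected region.

1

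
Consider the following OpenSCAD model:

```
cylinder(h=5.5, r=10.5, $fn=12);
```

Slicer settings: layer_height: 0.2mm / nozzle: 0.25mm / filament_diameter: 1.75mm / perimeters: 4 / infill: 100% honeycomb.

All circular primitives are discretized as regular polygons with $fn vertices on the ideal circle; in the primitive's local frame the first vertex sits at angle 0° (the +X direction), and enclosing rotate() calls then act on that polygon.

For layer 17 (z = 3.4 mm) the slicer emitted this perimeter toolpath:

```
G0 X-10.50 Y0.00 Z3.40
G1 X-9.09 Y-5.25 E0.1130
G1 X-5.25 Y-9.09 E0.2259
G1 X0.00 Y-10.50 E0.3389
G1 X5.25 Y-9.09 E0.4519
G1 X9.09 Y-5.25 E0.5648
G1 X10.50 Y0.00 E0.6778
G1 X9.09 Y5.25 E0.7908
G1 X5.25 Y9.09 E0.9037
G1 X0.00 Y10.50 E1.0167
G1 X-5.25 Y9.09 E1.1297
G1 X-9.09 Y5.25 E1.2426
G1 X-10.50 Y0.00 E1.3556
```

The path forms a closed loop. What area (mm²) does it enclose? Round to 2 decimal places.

Apply the shoelace formula to the sequence of (X, Y) vertices; enclosed area = 330.63 mm².

330.63 mm²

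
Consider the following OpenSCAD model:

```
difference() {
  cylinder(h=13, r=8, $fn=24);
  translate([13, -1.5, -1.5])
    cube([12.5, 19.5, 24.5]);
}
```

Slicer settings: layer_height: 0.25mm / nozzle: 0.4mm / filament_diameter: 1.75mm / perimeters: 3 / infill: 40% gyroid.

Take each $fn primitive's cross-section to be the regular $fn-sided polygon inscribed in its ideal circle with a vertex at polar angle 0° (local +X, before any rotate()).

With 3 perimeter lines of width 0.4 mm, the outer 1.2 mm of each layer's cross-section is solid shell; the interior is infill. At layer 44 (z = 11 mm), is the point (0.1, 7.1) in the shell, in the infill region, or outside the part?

At z = 11 mm: the r=8 cylinder gives a regular 24-gon of circumradius 8 (constant along its height); the cube at (13, -1.5) is present — its section is the full 12.5×19.5 rectangle; Subtracting the remaining from the first: starting from the r=8 cylinder, the 12.5×19.5 cube at (13, -1.5) misses the remaining region (no effect) — 1 connected region. Overall, the cross-section is a single solid region. The nearest boundary edge runs (0.00, 8.00)→(2.07, 7.73); distance from the point to it = 0.88 mm. The point is inside the cross-section, 0.88 mm from the nearest boundary — within the 1.2 mm shell band (3 × 0.4).

shell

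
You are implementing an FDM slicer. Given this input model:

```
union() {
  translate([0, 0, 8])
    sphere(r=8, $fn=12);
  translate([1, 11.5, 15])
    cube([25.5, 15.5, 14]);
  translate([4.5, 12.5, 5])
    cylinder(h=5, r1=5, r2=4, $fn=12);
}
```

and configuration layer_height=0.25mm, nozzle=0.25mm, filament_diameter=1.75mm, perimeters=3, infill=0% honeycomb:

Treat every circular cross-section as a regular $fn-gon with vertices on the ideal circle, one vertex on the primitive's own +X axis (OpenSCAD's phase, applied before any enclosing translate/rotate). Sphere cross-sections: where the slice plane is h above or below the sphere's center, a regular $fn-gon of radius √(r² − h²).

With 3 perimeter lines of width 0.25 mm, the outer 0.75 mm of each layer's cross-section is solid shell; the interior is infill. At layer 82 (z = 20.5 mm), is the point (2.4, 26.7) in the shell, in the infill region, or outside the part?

At z = 20.5 mm: the sphere is absent (|z−center|=12.500 > r=8); the cube at (1, 11.5) (footprint 25.5×15.5) is included at this height; the cone at (4.5, 12.5) is not intersected at this z (z outside [5, 10]); Merging all regions: only the 25.5×15.5 cube at (1, 11.5) is present, so the union is just that shape — 1 connected region. Overall, the cross-section is a single solid region. The nearest boundary edge runs (26.50, 27.00)→(1.00, 27.00); distance from the point to it = 0.30 mm. The point is inside the cross-section, 0.30 mm from the nearest boundary — within the 0.75 mm shell band (3 × 0.25).

shell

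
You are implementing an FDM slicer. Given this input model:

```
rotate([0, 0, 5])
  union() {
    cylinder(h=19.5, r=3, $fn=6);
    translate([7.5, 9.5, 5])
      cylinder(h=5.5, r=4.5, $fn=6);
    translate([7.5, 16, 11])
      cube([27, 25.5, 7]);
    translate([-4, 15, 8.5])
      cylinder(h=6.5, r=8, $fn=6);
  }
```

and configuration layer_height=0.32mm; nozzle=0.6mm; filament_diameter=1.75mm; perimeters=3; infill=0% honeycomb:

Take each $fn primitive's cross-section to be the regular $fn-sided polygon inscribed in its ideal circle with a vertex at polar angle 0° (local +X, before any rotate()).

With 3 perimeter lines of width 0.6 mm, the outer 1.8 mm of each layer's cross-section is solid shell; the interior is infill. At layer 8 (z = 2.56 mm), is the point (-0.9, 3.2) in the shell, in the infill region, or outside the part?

At z = 2.56 mm: the cylinder: section is a regular 6-gon, circumradius r=3; the cylinder at (7.5, 9.5) is absent (z outside [5, 10.5]); the cube at (7.5, 16) is absent (z outside [11, 18]); the cylinder at (-4, 15) is not intersected at this z (z outside [8.5, 15]); Merging all regions: only the r=3 cylinder is present, so the union is just that shape — 1 connected region; (rotated 5° about Z; rotation is an isometry so areas/perimeters/island counts are preserved). Overall, the cross-section is a single solid region. Undo the 5° rotation: the query point maps to (-0.618, 3.266) in the un-rotated model frame. The nearest boundary edge runs (1.50, 2.60)→(-1.50, 2.60); distance from the point to it = 0.67 mm. The point is not inside any of the regions above, so it lies outside the cross-section (0.67 mm from the nearest boundary).

outside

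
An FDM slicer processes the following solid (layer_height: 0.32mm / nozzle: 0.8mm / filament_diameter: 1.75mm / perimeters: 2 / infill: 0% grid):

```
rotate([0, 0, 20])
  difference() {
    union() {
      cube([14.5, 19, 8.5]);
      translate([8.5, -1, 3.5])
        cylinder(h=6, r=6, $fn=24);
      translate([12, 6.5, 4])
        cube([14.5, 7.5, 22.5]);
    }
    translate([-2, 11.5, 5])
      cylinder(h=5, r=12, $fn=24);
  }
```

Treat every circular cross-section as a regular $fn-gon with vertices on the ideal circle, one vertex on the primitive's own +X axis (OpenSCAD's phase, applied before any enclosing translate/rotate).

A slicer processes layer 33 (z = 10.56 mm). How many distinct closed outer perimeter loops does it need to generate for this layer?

At z = 10.56 mm: the cube does not reach this height (z outside [0, 8.5]); the cylinder at (8.5, -1) is not intersected at this z (z outside [3.5, 9.5]); the cube at (12, 6.5) (footprint 14.5×7.5) is included at this height; Combining (union): only the 14.5×7.5 cube at (12, 6.5) is present, so the union is just that shape — 1 connected region; the cylinder at (-2, 11.5) does not reach this height (z outside [5, 10]); Taking the first minus the rest: none of the subtracted shapes is present at this height, so that combined region is unchanged — 1 connected region; (whole slice rotated 20° about Z — lengths, areas and connectivity unchanged). The result has 1 disconnected region.

1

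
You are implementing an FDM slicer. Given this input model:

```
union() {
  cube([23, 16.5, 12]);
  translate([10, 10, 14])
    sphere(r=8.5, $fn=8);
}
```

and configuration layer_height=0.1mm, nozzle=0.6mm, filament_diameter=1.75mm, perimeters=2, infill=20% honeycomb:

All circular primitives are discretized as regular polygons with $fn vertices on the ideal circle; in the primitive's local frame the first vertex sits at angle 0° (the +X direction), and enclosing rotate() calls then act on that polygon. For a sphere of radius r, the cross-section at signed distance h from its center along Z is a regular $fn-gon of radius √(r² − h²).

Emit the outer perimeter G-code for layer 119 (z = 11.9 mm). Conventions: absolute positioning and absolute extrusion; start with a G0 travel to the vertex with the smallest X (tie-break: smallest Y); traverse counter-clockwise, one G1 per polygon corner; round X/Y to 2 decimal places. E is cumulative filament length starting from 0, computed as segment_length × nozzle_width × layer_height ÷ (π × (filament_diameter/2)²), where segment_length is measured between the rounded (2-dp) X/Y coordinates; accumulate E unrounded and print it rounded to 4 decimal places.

G0 X0.00 Y0.00 Z11.90
G1 X23.00 Y0.00 E0.5737
G1 X23.00 Y16.50 E0.9853
G1 X14.19 Y16.50 E1.2051
G1 X10.00 Y18.24 E1.3183
G1 X5.81 Y16.50 E1.4314
G1 X0.00 Y16.50 E1.5764
G1 X0.00 Y0.00 E1.9880

At z = 11.9 mm: the cube is present — its section is the full 23×16.5 rectangle; the sphere at (10, 10): section is a regular 8-gon, circumradius = √(r²−h²) = √(8.5²−2.1²) = 8.237; Merging all regions: the regions partially overlap (shared area 184.60 mm²), so overlapping operands fuse into one piece — 1 connected region. The outline is a single polygon with 7 vertices. Extrusion per mm of travel: 0.6 × 0.1 / (π × 0.875²) = 0.024945. Accumulating E over each segment gives final E = 1.9880.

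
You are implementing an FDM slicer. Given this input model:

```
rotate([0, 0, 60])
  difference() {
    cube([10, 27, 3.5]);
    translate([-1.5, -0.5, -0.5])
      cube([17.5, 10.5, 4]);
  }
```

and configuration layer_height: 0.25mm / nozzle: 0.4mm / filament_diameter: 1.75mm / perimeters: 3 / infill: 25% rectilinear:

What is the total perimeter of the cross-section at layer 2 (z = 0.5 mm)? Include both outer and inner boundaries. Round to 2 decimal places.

At z = 0.5 mm: the cube is present — its section is the full 10×27 rectangle (perimeter 74.00 mm); the cube at (-1.5, -0.5) is present — its section is the full 17.5×10.5 rectangle (perimeter 56.00 mm); After the difference (first − rest): starting from the 10×27 cube, the 17.5×10.5 cube at (-1.5, -0.5) partially overlaps it — only the 100.00 mm² overlap (of its 183.75 mm²) is removed, clipping the outline — boundary = 54.00 mm; (whole slice rotated 60° about Z — lengths, areas and connectivity unchanged). Overall, the cross-section is a single solid region. Total boundary length (outer) = 54.00 mm.

54.00 mm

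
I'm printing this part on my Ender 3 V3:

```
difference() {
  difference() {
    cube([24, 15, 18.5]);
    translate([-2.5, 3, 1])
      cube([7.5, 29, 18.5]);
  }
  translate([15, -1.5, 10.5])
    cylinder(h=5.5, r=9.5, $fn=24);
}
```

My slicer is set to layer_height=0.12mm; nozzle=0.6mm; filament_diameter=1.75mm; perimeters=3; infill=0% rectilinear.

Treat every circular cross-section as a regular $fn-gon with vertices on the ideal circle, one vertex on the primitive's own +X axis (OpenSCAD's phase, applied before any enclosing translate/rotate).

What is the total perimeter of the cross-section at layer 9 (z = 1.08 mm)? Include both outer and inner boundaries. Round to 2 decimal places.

78.00 mm

At z = 1.08 mm: the cube is present — its section is the full 24×15 rectangle (perimeter 78.00 mm); the 7.5×29 cube at (-2.5, 3) contributes its full rectangle (perimeter 73.00 mm); Taking the first minus the rest: starting from the 24×15 cube, the 7.5×29 cube at (-2.5, 3) partially overlaps it — only the 60.00 mm² overlap (of its 217.50 mm²) is removed, clipping the outline — boundary = 78.00 mm; the cylinder at (15, -1.5) does not reach this height (z outside [10.5, 16]); After the difference (first − rest): none of the subtracted shapes is present at this height, so that combined region is unchanged — boundary = 78.00 mm. Overall, the cross-section is a single solid region. Total boundary length (outer) = 78.00 mm.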